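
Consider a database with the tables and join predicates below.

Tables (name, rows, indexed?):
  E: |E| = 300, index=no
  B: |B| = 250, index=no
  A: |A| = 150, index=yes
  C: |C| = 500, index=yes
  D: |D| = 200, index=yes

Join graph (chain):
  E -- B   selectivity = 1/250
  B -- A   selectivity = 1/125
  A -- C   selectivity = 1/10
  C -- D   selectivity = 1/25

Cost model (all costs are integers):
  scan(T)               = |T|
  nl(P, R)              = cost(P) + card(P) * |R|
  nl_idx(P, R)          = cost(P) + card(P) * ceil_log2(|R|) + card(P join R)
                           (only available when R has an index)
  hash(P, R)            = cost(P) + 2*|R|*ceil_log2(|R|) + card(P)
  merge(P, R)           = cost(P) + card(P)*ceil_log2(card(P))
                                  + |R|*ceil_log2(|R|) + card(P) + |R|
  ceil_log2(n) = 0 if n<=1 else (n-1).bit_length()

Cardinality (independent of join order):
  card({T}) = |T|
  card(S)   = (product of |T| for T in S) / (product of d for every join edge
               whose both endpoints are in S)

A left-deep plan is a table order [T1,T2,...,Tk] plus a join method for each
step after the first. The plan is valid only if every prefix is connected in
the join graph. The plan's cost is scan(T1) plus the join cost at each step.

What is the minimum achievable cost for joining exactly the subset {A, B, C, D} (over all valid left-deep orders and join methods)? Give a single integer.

28750

Selinger DP over subsets of {A,B,C,D}:
  {B}: scan cost=250, card=250
  {A}: scan cost=150, card=150
  {C}: scan cost=500, card=500
  {D}: scan cost=200, card=200
  {AB}: card=300; try (A,nl_idx)→2550, (A,hash)→2900, (B,merge)→3750, (A,merge)→3850, (B,hash)→4300, (B,nl)→37650 …(+1); best=2550 via (A,nl_idx)
  {AC}: card=7500; try (A,hash)→3400, (C,merge)→6500, (A,merge)→6850, (C,nl_idx)→9000, (C,hash)→9300, (A,nl_idx)→12000 …(+2); best=3400 via (A,hash)
  {CD}: card=4000; try (D,hash)→4200, (C,nl_idx)→6000, (C,merge)→7000, (D,merge)→7300, (D,nl_idx)→8500, (C,hash)→9400 …(+2); best=4200 via (D,hash)
  {ABC}: card=15000; try (C,merge)→10550, (C,hash)→11850, (B,hash)→14900, (C,nl_idx)→20250, (B,merge)→110650, (C,nl)→152550 …(+1); best=10550 via (C,merge)
  {ACD}: card=60000; try (A,hash)→10600, (D,hash)→14100, (A,merge)→57550, (A,nl_idx)→96200, (D,merge)→110200, (D,nl_idx)→123400 …(+2); best=10600 via (A,hash)
  {ABCD}: card=120000; try (D,hash)→28750, (B,hash)→74600, (D,merge)→237350, (D,nl_idx)→250550, (B,merge)→1032850, (D,nl)→3010550 …(+1); best=28750 via (D,hash)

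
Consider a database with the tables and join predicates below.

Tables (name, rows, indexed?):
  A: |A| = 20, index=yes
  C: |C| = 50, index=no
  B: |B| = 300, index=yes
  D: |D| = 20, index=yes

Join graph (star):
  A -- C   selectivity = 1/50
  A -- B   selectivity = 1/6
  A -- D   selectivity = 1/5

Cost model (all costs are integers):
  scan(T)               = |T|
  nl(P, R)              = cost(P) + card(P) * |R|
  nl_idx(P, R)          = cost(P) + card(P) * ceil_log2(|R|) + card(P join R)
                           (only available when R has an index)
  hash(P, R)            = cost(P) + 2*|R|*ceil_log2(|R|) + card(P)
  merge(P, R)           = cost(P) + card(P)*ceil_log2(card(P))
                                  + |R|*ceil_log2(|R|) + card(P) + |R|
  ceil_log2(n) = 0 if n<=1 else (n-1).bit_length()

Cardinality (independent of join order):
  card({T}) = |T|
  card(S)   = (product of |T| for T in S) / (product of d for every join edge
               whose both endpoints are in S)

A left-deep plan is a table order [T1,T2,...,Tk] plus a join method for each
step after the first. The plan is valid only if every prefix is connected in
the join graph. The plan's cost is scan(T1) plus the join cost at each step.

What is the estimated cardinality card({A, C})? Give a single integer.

Tables in S: A(20), C(50)
Edges inside S: A-C(d=50)
numerator = 20 * 50 = 1000
denominator = 50 = 50
card(S) = 1000 / 50 = 20

20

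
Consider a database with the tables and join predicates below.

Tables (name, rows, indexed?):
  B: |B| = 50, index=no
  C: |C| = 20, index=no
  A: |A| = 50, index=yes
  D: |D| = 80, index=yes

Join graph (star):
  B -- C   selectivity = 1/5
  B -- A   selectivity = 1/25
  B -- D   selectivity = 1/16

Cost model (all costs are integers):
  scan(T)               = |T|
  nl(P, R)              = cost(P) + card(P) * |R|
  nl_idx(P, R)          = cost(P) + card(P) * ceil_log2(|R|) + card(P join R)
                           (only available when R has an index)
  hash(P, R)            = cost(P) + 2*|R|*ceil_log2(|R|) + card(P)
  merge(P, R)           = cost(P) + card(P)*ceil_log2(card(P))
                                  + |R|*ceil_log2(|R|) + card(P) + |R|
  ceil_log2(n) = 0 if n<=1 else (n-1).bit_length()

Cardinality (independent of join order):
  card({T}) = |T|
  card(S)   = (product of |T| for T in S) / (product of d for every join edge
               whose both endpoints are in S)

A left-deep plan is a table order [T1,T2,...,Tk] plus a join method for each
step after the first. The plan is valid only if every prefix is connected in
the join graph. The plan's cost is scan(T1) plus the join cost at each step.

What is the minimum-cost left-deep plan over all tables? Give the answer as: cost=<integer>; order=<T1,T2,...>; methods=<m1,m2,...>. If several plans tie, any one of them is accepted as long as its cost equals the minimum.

Selinger DP (subsets sized 1..n):
  {B}: scan cost=50, card=50
  {C}: scan cost=20, card=20
  {A}: scan cost=50, card=50
  {D}: scan cost=80, card=80
  {BC}: card=200; try (C,hash)→300, (B,merge)→490, (C,merge)→520, (B,hash)→640, (B,nl)→1020, (C,nl)→1050; best=300 via (C,hash)
  {AB}: card=100; try (A,nl_idx)→450, (B,hash)→700, (A,hash)→700, (B,merge)→750, (A,merge)→750, (B,nl)→2550 …(+1); best=450 via (A,nl_idx)
  {BD}: card=250; try (D,nl_idx)→650, (B,hash)→760, (D,merge)→1040, (B,merge)→1070, (D,hash)→1220, (D,nl)→4050 …(+1); best=650 via (D,nl_idx)
  {ABC}: card=400; try (C,hash)→750, (A,hash)→1100, (C,merge)→1370, (A,nl_idx)→1900, (C,nl)→2450, (A,merge)→2450 …(+1); best=750 via (C,hash)
  {BCD}: card=1000; try (C,hash)→1100, (D,hash)→1620, (D,nl_idx)→2700, (D,merge)→2740, (C,merge)→3020, (C,nl)→5650 …(+1); best=1100 via (C,hash)
  {ABD}: card=500; try (A,hash)→1500, (D,nl_idx)→1650, (D,hash)→1670, (D,merge)→1890, (A,nl_idx)→2650, (A,merge)→3250 …(+2); best=1500 via (A,hash)
  {ABCD}: card=2000; try (C,hash)→2200, (D,hash)→2270, (A,hash)→2700, (D,merge)→5390, (D,nl_idx)→5550, (C,merge)→6620 …(+5); best=2200 via (C,hash)

cost=2200; order=B,D,A,C; methods=nl_idx,hash,hash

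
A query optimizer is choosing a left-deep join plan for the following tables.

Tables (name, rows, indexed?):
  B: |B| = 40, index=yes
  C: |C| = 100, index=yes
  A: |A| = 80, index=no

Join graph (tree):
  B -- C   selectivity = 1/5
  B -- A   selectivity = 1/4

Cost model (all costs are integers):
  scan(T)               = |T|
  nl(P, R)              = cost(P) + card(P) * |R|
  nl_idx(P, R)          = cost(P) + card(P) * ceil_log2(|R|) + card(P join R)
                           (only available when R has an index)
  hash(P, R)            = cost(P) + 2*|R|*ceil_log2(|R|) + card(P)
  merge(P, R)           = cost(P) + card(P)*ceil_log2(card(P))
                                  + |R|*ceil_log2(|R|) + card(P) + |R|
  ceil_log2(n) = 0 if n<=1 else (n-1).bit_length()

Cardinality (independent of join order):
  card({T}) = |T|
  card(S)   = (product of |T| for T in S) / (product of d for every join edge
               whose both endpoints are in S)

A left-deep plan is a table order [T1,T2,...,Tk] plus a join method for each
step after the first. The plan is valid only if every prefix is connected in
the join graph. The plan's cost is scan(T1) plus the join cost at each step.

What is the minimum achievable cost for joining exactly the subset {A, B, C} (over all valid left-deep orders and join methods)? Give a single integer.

2600

Selinger DP over subsets of {A,B,C}:
  {B}: scan cost=40, card=40
  {C}: scan cost=100, card=100
  {A}: scan cost=80, card=80
  {BC}: card=800; try (B,hash)→680, (C,merge)→1120, (C,nl_idx)→1120, (B,merge)→1180, (C,hash)→1480, (B,nl_idx)→1500 …(+2); best=680 via (B,hash)
  {AB}: card=800; try (B,hash)→640, (A,merge)→960, (B,merge)→1000, (A,hash)→1200, (B,nl_idx)→1360, (A,nl)→3240 …(+1); best=640 via (B,hash)
  {ABC}: card=16000; try (A,hash)→2600, (C,hash)→2840, (A,merge)→10120, (C,merge)→10240, (C,nl_idx)→22240, (A,nl)→64680 …(+1); best=2600 via (A,hash)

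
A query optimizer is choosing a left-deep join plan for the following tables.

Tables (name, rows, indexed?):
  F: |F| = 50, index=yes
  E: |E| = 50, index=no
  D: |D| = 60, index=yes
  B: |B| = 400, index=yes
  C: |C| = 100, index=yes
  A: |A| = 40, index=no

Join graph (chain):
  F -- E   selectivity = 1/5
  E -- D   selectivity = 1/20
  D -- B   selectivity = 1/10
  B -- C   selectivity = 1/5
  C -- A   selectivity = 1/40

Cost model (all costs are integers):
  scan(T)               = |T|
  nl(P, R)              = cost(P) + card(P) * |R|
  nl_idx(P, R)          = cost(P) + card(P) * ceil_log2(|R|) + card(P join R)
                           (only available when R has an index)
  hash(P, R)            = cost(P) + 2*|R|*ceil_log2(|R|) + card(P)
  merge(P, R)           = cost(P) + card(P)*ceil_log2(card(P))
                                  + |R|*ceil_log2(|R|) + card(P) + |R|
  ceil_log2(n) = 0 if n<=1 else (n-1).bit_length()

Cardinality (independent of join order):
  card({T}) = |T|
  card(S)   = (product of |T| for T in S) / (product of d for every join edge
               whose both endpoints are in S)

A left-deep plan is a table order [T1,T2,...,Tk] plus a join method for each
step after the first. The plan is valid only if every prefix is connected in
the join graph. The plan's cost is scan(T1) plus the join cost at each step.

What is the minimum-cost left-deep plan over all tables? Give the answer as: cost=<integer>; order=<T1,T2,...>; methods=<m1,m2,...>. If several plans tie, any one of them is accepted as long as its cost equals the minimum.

cost=183140; order=A,C,B,D,E,F; methods=nl_idx,merge,hash,hash,hash

Selinger DP (subsets sized 1..n):
  {F}: scan cost=50, card=50
  {E}: scan cost=50, card=50
  {D}: scan cost=60, card=60
  {B}: scan cost=400, card=400
  {C}: scan cost=100, card=100
  {A}: scan cost=40, card=40
  {EF}: card=500; try (F,hash)→700, (E,hash)→700, (F,merge)→750, (E,merge)→750, (F,nl_idx)→850, (F,nl)→2550 …(+1); best=700 via (F,hash)
  {DE}: card=150; try (D,nl_idx)→500, (E,hash)→720, (D,hash)→820, (D,merge)→820, (E,merge)→830, (D,nl)→3050 …(+1); best=500 via (D,nl_idx)
  {BD}: card=2400; try (D,hash)→1520, (B,nl_idx)→3000, (B,merge)→4480, (D,merge)→4820, (D,nl_idx)→5200, (B,hash)→7320 …(+2); best=1520 via (D,hash)
  {BC}: card=8000; try (C,hash)→2200, (B,merge)→4900, (C,merge)→5200, (B,hash)→7400, (B,nl_idx)→9000, (C,nl_idx)→11200 …(+2); best=2200 via (C,hash)
  {AC}: card=100; try (C,nl_idx)→420, (A,hash)→680, (C,merge)→1120, (A,merge)→1180, (C,hash)→1480, (C,nl)→4040 …(+1); best=420 via (C,nl_idx)
  {DEF}: card=1500; try (F,hash)→1250, (D,hash)→1920, (F,merge)→2200, (F,nl_idx)→2900, (D,nl_idx)→5200, (D,merge)→6120 …(+2); best=1250 via (F,hash)
  {BDE}: card=6000; try (E,hash)→4520, (B,merge)→5850, (B,hash)→7850, (B,nl_idx)→7850, (E,merge)→33070, (B,nl)→60500 …(+1); best=4520 via (E,hash)
  {BCD}: card=48000; try (C,hash)→5320, (D,hash)→10920, (C,merge)→33520, (C,nl_idx)→66320, (D,nl_idx)→98200, (D,merge)→114620 …(+2); best=5320 via (C,hash)
  {ABC}: card=8000; try (B,merge)→5220, (B,hash)→7720, (B,nl_idx)→9320, (A,hash)→10680, (B,nl)→40420, (A,merge)→114480 …(+1); best=5220 via (B,merge)
  {BDEF}: card=60000; try (B,hash)→9950, (F,hash)→11120, (B,merge)→23250, (B,nl_idx)→74750, (F,merge)→88870, (F,nl_idx)→100520 …(+2); best=9950 via (B,hash)
  {BCDE}: card=120000; try (C,hash)→11920, (E,hash)→53920, (C,merge)→89320, (C,nl_idx)→166520, (C,nl)→604520, (E,merge)→821670 …(+1); best=11920 via (C,hash)
  {ABCD}: card=48000; try (D,hash)→13940, (A,hash)→53800, (D,nl_idx)→101220, (D,merge)→117640, (D,nl)→485220, (A,merge)→821600 …(+1); best=13940 via (D,hash)
  {BCDEF}: card=1200000; try (C,hash)→71350, (F,hash)→132520, (C,merge)→1030750, (C,nl_idx)→1629950, (F,nl_idx)→1931920, (F,merge)→2172270 …(+2); best=71350 via (C,hash)
  {ABCDE}: card=120000; try (E,hash)→62540, (A,hash)→132400, (E,merge)→830290, (A,merge)→2172200, (E,nl)→2413940, (A,nl)→4811920; best=62540 via (E,hash)
  {ABCDEF}: card=1200000; try (F,hash)→183140, (A,hash)→1271830, (F,nl_idx)→1982540, (F,merge)→2222890, (F,nl)→6062540, (A,merge)→26471630 …(+1); best=183140 via (F,hash)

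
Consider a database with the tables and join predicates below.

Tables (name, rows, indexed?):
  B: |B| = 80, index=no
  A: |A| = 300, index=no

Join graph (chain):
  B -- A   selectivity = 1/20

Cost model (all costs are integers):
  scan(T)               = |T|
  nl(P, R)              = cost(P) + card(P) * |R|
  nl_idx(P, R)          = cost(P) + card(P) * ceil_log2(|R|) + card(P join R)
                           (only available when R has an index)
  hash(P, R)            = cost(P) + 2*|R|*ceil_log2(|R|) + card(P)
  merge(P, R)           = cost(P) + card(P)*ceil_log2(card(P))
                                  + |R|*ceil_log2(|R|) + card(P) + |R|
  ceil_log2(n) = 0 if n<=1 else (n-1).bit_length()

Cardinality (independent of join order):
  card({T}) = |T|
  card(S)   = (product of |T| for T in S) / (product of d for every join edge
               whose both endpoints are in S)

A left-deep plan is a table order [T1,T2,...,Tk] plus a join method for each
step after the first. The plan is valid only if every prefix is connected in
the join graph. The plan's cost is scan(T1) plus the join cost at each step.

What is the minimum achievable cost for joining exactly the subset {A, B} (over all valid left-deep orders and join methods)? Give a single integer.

Selinger DP over subsets of {A,B}:
  {B}: scan cost=80, card=80
  {A}: scan cost=300, card=300
  {AB}: card=1200; try (B,hash)→1720, (A,merge)→3720, (B,merge)→3940, (A,hash)→5560, (A,nl)→24080, (B,nl)→24300; best=1720 via (B,hash)

1720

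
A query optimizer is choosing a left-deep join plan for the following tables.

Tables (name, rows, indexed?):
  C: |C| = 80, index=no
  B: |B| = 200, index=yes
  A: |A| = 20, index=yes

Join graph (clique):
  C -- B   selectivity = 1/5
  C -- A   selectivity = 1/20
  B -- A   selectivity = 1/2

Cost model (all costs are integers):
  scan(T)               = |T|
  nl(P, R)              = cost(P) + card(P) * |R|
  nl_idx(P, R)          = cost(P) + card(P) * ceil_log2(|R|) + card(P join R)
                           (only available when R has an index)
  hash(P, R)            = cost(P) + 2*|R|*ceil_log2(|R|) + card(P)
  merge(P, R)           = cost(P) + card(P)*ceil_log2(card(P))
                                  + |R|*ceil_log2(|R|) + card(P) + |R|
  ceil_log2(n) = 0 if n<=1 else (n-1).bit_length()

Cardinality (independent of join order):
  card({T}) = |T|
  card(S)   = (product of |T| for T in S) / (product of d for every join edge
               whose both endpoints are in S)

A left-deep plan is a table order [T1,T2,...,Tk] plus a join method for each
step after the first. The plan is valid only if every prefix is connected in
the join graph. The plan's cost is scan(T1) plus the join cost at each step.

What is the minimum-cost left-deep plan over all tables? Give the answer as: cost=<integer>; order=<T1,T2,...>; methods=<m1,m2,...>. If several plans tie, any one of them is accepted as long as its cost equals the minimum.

cost=2600; order=C,A,B; methods=hash,nl_idx

Selinger DP (subsets sized 1..n):
  {C}: scan cost=80, card=80
  {B}: scan cost=200, card=200
  {A}: scan cost=20, card=20
  {BC}: card=3200; try (C,hash)→1520, (B,merge)→2520, (C,merge)→2640, (B,hash)→3360, (B,nl_idx)→3920, (B,nl)→16080 …(+1); best=1520 via (C,hash)
  {AC}: card=80; try (A,hash)→360, (A,nl_idx)→560, (C,merge)→780, (A,merge)→840, (C,hash)→1160, (C,nl)→1620 …(+1); best=360 via (A,hash)
  {AB}: card=2000; try (A,hash)→600, (B,merge)→1940, (A,merge)→2120, (B,nl_idx)→2180, (A,nl_idx)→3200, (B,hash)→3240 …(+2); best=600 via (A,hash)
  {ABC}: card=1600; try (B,nl_idx)→2600, (B,merge)→2800, (B,hash)→3640, (C,hash)→3720, (A,hash)→4920, (B,nl)→16360 …(+5); best=2600 via (B,nl_idx)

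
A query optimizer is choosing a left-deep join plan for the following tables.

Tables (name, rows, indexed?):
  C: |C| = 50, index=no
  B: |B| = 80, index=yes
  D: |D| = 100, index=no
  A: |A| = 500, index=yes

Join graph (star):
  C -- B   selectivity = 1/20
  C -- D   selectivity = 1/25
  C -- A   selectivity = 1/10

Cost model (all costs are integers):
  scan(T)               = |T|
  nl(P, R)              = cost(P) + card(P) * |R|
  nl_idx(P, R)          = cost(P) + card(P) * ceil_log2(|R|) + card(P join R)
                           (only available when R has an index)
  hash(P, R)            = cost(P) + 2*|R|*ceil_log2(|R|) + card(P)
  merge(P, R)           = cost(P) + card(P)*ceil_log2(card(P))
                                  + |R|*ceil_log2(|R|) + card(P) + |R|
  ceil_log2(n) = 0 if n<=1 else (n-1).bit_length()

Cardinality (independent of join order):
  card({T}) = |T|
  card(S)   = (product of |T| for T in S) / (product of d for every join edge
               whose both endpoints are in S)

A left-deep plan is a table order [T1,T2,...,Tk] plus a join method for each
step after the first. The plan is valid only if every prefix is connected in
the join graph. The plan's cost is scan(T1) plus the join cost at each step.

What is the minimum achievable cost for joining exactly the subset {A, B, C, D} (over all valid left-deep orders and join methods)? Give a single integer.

11920

Selinger DP over subsets of {A,B,C,D}:
  {C}: scan cost=50, card=50
  {B}: scan cost=80, card=80
  {D}: scan cost=100, card=100
  {A}: scan cost=500, card=500
  {BC}: card=200; try (B,nl_idx)→600, (C,hash)→760, (B,merge)→1040, (C,merge)→1070, (B,hash)→1220, (B,nl)→4050 …(+1); best=600 via (B,nl_idx)
  {CD}: card=200; try (C,hash)→800, (D,merge)→1200, (C,merge)→1250, (D,hash)→1500, (D,nl)→5050, (C,nl)→5100; best=800 via (C,hash)
  {AC}: card=2500; try (C,hash)→1600, (A,nl_idx)→3000, (A,merge)→5400, (C,merge)→5850, (A,hash)→9100, (A,nl)→25050 …(+1); best=1600 via (C,hash)
  {BCD}: card=800; try (B,hash)→2120, (D,hash)→2200, (B,nl_idx)→3000, (D,merge)→3200, (B,merge)→3240, (B,nl)→16800 …(+1); best=2120 via (B,hash)
  {ABC}: card=10000; try (B,hash)→5220, (A,merge)→7400, (A,hash)→9800, (A,nl_idx)→12400, (B,nl_idx)→29100, (B,merge)→34740 …(+2); best=5220 via (B,hash)
  {ACD}: card=10000; try (D,hash)→5500, (A,merge)→7600, (A,hash)→10000, (A,nl_idx)→12600, (D,merge)→34900, (A,nl)→100800 …(+1); best=5500 via (D,hash)
  {ABCD}: card=40000; try (A,hash)→11920, (A,merge)→15920, (D,hash)→16620, (B,hash)→16620, (A,nl_idx)→49320, (B,nl_idx)→115500 …(+5); best=11920 via (A,hash)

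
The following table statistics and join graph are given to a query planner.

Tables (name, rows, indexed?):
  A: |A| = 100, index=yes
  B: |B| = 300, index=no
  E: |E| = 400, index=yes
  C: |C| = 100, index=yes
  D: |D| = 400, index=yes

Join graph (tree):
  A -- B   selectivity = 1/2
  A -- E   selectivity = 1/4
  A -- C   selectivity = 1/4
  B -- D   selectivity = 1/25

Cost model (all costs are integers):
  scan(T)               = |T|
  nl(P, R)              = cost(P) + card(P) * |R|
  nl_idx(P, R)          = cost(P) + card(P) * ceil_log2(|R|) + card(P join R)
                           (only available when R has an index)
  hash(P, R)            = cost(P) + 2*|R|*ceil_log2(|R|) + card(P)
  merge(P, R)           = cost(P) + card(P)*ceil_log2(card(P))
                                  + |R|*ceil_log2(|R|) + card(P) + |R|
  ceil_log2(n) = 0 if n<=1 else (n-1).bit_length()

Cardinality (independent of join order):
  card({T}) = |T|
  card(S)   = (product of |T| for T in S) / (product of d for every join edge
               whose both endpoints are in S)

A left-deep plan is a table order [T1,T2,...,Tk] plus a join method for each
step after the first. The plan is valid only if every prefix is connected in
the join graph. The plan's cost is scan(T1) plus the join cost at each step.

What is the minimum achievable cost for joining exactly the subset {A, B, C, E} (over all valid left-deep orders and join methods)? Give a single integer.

266700

Selinger DP over subsets of {A,B,C,E}:
  {A}: scan cost=100, card=100
  {B}: scan cost=300, card=300
  {E}: scan cost=400, card=400
  {C}: scan cost=100, card=100
  {AB}: card=15000; try (A,hash)→2000, (B,merge)→3900, (A,merge)→4100, (B,hash)→5600, (A,nl_idx)→17400, (B,nl)→30100 …(+1); best=2000 via (A,hash)
  {AE}: card=10000; try (A,hash)→2200, (E,merge)→4900, (A,merge)→5200, (E,hash)→7400, (E,nl_idx)→11000, (A,nl_idx)→13200 …(+2); best=2200 via (A,hash)
  {AC}: card=2500; try (C,hash)→1600, (A,hash)→1600, (C,merge)→1700, (A,merge)→1700, (C,nl_idx)→3300, (A,nl_idx)→3300 …(+2); best=1600 via (C,hash)
  {ABE}: card=1500000; try (B,hash)→17600, (E,hash)→24200, (B,merge)→155200, (E,merge)→231000, (E,nl_idx)→1637000, (B,nl)→3002200 …(+1); best=17600 via (B,hash)
  {ABC}: card=375000; try (B,hash)→9500, (C,hash)→18400, (B,merge)→37100, (C,merge)→227800, (C,nl_idx)→482000, (B,nl)→751600 …(+1); best=9500 via (B,hash)
  {ACE}: card=250000; try (E,hash)→11300, (C,hash)→13600, (E,merge)→38100, (C,merge)→153000, (E,nl_idx)→274100, (C,nl_idx)→322200 …(+2); best=11300 via (E,hash)
  {ABCE}: card=37500000; try (B,hash)→266700, (E,hash)→391700, (C,hash)→1519000, (B,merge)→4764300, (E,merge)→7513500, (C,merge)→33018400 …(+5); best=266700 via (B,hash)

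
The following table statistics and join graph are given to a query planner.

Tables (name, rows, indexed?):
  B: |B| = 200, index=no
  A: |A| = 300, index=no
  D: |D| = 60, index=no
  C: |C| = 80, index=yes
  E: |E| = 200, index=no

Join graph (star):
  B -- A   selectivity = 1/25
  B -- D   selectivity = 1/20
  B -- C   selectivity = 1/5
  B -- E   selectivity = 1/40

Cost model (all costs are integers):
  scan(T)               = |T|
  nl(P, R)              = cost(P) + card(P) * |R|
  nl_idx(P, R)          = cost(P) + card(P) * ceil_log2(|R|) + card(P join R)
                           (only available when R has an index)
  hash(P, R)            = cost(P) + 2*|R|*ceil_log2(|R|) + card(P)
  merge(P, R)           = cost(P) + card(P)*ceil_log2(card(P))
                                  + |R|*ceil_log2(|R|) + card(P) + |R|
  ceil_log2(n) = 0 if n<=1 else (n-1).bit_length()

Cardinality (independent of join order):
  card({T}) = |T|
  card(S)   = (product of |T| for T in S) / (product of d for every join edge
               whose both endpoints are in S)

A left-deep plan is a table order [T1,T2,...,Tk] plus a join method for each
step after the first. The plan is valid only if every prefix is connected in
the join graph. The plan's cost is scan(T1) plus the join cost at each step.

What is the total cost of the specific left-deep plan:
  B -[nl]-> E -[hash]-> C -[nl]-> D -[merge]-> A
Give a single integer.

step 1: scan B: cost=200, card=200
step 2: join E via nl
    card(P join E) = 200*200/(40) = 1000
    cost = 200 + 200*200 = 40200
step 3: join C via hash
    card(P join C) = 1000*80/(5) = 16000
    cost = 40200 + 2*80*7 + 1000 = 42320
step 4: join D via nl
    card(P join D) = 16000*60/(20) = 48000
    cost = 42320 + 16000*60 = 1002320
step 5: join A via merge
    card(P join A) = 48000*300/(25) = 576000
    cost = 1002320 + 48000*16 + 300*9 + 48000 + 300 = 1821320

1821320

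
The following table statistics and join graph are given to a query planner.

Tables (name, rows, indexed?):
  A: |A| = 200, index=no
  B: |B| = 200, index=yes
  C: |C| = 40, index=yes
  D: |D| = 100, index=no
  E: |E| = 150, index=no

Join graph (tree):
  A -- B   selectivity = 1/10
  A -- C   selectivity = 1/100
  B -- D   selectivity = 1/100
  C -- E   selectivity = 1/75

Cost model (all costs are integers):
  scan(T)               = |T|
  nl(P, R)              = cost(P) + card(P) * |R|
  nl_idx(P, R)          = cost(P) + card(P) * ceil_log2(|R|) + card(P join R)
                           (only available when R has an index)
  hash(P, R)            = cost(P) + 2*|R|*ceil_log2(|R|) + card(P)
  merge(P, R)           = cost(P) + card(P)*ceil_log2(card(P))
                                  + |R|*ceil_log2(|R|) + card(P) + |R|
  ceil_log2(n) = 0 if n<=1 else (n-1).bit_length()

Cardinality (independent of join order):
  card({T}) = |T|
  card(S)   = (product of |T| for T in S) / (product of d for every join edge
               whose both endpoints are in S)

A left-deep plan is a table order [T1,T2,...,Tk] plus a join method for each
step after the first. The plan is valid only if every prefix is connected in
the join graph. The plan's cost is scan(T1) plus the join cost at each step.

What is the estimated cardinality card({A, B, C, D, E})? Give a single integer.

3200

Tables in S: A(200), B(200), C(40), D(100), E(150)
Edges inside S: A-B(d=10), A-C(d=100), B-D(d=100), C-E(d=75)
numerator = 200 * 200 * 40 * 100 * 150 = 24000000000
denominator = 10 * 100 * 100 * 75 = 7500000
card(S) = 24000000000 / 7500000 = 3200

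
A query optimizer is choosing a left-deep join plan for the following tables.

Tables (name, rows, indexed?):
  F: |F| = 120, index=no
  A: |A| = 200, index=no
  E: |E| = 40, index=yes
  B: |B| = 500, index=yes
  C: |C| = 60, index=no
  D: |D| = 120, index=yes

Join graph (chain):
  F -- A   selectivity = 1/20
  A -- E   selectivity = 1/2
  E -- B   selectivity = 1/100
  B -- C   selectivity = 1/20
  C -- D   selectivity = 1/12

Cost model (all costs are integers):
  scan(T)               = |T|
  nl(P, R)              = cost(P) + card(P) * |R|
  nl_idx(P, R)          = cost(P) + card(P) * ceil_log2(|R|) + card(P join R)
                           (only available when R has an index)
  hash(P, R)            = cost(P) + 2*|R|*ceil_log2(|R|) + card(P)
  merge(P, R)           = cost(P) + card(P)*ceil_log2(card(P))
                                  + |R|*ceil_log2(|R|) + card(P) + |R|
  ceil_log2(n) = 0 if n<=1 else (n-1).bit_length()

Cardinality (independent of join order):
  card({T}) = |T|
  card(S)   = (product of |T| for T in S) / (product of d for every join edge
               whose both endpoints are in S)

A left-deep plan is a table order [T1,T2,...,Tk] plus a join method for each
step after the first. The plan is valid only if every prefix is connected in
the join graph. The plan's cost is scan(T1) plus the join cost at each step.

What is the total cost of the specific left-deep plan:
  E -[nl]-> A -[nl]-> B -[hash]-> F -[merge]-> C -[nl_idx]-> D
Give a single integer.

10310140

step 1: scan E: cost=40, card=40
step 2: join A via nl
    card(P join A) = 40*200/(2) = 4000
    cost = 40 + 40*200 = 8040
step 3: join B via nl
    card(P join B) = 4000*500/(100) = 20000
    cost = 8040 + 4000*500 = 2008040
step 4: join F via hash
    card(P join F) = 20000*120/(20) = 120000
    cost = 2008040 + 2*120*7 + 20000 = 2029720
step 5: join C via merge
    card(P join C) = 120000*60/(20) = 360000
    cost = 2029720 + 120000*17 + 60*6 + 120000 + 60 = 4190140
step 6: join D via nl_idx
    card(P join D) = 360000*120/(12) = 3600000
    cost = 4190140 + 360000*7 + 3600000 = 10310140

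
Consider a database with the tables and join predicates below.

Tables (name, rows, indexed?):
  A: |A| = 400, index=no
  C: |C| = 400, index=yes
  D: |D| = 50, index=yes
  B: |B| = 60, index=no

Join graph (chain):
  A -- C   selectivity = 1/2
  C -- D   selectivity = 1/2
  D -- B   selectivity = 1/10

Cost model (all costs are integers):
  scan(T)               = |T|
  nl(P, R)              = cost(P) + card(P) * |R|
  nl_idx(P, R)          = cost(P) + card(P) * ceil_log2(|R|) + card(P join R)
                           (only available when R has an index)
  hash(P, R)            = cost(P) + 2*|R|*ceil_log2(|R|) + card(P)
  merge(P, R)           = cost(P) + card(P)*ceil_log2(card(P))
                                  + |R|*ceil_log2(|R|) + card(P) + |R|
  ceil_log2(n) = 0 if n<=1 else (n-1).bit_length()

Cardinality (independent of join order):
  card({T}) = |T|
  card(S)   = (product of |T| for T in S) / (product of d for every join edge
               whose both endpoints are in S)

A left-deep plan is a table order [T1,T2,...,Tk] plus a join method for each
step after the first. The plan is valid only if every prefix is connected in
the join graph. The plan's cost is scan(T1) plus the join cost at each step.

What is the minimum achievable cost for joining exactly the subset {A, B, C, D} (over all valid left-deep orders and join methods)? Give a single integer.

Selinger DP over subsets of {A,B,C,D}:
  {A}: scan cost=400, card=400
  {C}: scan cost=400, card=400
  {D}: scan cost=50, card=50
  {B}: scan cost=60, card=60
  {AC}: card=80000; try (C,hash)→8000, (A,hash)→8000, (C,merge)→8400, (A,merge)→8400, (C,nl_idx)→84000, (C,nl)→160400 …(+1); best=8000 via (C,hash)
  {CD}: card=10000; try (D,hash)→1400, (C,merge)→4400, (D,merge)→4750, (C,hash)→7300, (C,nl_idx)→10500, (D,nl_idx)→12800 …(+2); best=1400 via (D,hash)
  {BD}: card=300; try (D,hash)→720, (D,nl_idx)→720, (B,hash)→820, (B,merge)→820, (D,merge)→830, (B,nl)→3050 …(+1); best=720 via (D,hash)
  {ACD}: card=2000000; try (A,hash)→18600, (D,hash)→88600, (A,merge)→155400, (D,merge)→1448350, (D,nl_idx)→2488000, (A,nl)→4001400 …(+1); best=18600 via (A,hash)
  {BCD}: card=60000; try (C,merge)→7720, (C,hash)→8220, (B,hash)→12120, (C,nl_idx)→63420, (C,nl)→120720, (B,merge)→151820 …(+1); best=7720 via (C,merge)
  {ABCD}: card=12000000; try (A,hash)→74920, (A,merge)→1031720, (B,hash)→2019320, (A,nl)→24007720, (B,merge)→44019020, (B,nl)→120018600; best=74920 via (A,hash)

74920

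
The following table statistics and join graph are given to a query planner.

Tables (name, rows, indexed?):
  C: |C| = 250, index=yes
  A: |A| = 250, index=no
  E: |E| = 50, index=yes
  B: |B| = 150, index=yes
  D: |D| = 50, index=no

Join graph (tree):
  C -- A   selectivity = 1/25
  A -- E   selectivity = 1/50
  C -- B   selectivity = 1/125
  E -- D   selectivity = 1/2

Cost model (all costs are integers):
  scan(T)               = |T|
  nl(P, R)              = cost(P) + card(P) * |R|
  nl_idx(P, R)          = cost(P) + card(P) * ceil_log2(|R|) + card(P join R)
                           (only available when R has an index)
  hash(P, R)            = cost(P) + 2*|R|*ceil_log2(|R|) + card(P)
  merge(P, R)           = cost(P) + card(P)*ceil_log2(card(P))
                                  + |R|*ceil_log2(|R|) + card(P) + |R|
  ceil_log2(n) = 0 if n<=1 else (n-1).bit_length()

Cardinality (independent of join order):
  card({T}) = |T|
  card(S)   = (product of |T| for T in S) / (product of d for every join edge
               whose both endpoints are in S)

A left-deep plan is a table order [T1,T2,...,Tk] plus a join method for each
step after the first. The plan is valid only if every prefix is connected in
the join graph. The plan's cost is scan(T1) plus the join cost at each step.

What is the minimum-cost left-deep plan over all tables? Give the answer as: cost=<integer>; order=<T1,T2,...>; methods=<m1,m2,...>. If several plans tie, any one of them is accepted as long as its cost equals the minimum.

Selinger DP (subsets sized 1..n):
  {C}: scan cost=250, card=250
  {A}: scan cost=250, card=250
  {E}: scan cost=50, card=50
  {B}: scan cost=150, card=150
  {D}: scan cost=50, card=50
  {AC}: card=2500; try (C,hash)→4500, (A,hash)→4500, (C,merge)→4750, (C,nl_idx)→4750, (A,merge)→4750, (C,nl)→62750 …(+1); best=4500 via (C,hash)
  {BC}: card=300; try (C,nl_idx)→1650, (B,nl_idx)→2550, (B,hash)→2900, (C,merge)→3750, (B,merge)→3850, (C,hash)→4300 …(+2); best=1650 via (C,nl_idx)
  {AE}: card=250; try (E,hash)→1100, (E,nl_idx)→2000, (A,merge)→2650, (E,merge)→2850, (A,hash)→4100, (A,nl)→12550 …(+1); best=1100 via (E,hash)
  {DE}: card=1250; try (E,hash)→700, (D,hash)→700, (E,merge)→750, (D,merge)→750, (E,nl_idx)→1600, (E,nl)→2550 …(+1); best=700 via (E,hash)
  {ACE}: card=2500; try (C,hash)→5350, (C,merge)→5600, (C,nl_idx)→5600, (E,hash)→7600, (E,nl_idx)→22000, (E,merge)→37350 …(+2); best=5350 via (C,hash)
  {ABC}: card=3000; try (A,hash)→5950, (A,merge)→6900, (B,hash)→9400, (B,nl_idx)→27500, (B,merge)→38350, (A,nl)→76650 …(+1); best=5950 via (A,hash)
  {ADE}: card=6250; try (D,hash)→1950, (D,merge)→3700, (A,hash)→5950, (D,nl)→13600, (A,merge)→17950, (A,nl)→313200; best=1950 via (D,hash)
  {ABCE}: card=3000; try (E,hash)→9550, (B,hash)→10250, (E,nl_idx)→26950, (B,nl_idx)→28350, (B,merge)→39200, (E,merge)→45300 …(+2); best=9550 via (E,hash)
  {ACDE}: card=62500; try (D,hash)→8450, (C,hash)→12200, (D,merge)→38200, (C,merge)→91700, (C,nl_idx)→114450, (D,nl)→130350 …(+1); best=8450 via (D,hash)
  {ABCDE}: card=75000; try (D,hash)→13150, (D,merge)→48900, (B,hash)→73350, (D,nl)→159550, (B,nl_idx)→583450, (B,merge)→1072300 …(+1); best=13150 via (D,hash)

cost=13150; order=B,C,A,E,D; methods=nl_idx,hash,hash,hash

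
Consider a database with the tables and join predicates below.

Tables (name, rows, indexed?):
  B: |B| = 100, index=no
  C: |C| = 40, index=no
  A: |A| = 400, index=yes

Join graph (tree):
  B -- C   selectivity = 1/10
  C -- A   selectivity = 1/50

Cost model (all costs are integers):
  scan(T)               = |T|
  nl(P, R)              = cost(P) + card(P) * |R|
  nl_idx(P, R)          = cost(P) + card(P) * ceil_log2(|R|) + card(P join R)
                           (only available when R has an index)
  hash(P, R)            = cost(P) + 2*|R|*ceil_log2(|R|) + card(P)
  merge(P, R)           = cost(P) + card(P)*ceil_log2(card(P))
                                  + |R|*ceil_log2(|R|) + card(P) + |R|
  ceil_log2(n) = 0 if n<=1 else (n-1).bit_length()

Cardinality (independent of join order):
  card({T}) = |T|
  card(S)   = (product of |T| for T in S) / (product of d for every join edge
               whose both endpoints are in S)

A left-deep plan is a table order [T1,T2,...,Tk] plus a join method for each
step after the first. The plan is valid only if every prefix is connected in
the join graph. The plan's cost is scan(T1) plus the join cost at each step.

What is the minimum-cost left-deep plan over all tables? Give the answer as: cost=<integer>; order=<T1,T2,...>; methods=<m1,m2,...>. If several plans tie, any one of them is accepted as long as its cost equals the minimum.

Selinger DP (subsets sized 1..n):
  {B}: scan cost=100, card=100
  {C}: scan cost=40, card=40
  {A}: scan cost=400, card=400
  {BC}: card=400; try (C,hash)→680, (B,merge)→1120, (C,merge)→1180, (B,hash)→1480, (B,nl)→4040, (C,nl)→4100; best=680 via (C,hash)
  {AC}: card=320; try (A,nl_idx)→720, (C,hash)→1280, (A,merge)→4320, (C,merge)→4680, (A,hash)→7280, (A,nl)→16040 …(+1); best=720 via (A,nl_idx)
  {ABC}: card=3200; try (B,hash)→2440, (B,merge)→4720, (A,nl_idx)→7480, (A,hash)→8280, (A,merge)→8680, (B,nl)→32720 …(+1); best=2440 via (B,hash)

cost=2440; order=C,A,B; methods=nl_idx,hash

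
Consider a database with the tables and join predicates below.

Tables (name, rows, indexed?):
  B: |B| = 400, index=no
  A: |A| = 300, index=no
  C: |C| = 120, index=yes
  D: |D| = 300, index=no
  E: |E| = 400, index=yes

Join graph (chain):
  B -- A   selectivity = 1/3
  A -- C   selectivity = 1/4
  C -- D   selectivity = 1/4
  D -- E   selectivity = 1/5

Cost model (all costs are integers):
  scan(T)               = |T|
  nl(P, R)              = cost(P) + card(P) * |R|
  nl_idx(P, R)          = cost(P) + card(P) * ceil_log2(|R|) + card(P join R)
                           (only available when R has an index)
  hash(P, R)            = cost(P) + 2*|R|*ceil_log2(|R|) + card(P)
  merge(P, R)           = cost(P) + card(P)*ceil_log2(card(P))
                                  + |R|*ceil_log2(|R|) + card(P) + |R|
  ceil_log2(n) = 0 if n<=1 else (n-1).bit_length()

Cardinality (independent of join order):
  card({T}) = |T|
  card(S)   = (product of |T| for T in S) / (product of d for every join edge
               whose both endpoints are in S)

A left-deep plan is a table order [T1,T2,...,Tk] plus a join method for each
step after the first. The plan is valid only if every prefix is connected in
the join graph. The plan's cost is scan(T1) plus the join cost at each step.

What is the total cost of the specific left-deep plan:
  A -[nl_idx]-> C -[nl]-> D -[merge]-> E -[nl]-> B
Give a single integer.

step 1: scan A: cost=300, card=300
step 2: join C via nl_idx
    card(P join C) = 300*120/(4) = 9000
    cost = 300 + 300*7 + 9000 = 11400
step 3: join D via nl
    card(P join D) = 9000*300/(4) = 675000
    cost = 11400 + 9000*300 = 2711400
step 4: join E via merge
    card(P join E) = 675000*400/(5) = 54000000
    cost = 2711400 + 675000*20 + 400*9 + 675000 + 400 = 16890400
step 5: join B via nl
    card(P join B) = 54000000*400/(3) = 7200000000
    cost = 16890400 + 54000000*400 = 21616890400

21616890400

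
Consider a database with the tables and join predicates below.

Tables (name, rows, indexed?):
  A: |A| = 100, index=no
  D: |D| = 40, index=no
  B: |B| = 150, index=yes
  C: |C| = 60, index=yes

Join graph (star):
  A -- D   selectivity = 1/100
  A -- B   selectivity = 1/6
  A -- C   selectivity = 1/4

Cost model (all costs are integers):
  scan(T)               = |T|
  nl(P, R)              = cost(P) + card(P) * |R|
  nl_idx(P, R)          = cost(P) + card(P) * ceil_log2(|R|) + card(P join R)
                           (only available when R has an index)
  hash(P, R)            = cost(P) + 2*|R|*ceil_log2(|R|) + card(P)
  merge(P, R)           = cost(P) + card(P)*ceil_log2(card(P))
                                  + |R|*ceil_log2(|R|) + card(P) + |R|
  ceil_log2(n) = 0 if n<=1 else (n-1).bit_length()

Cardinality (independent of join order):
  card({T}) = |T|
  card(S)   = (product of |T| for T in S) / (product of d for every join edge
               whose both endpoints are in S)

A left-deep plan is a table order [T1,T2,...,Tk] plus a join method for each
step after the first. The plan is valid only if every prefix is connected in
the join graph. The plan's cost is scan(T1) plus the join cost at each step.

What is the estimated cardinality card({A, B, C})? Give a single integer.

37500

Tables in S: A(100), B(150), C(60)
Edges inside S: A-B(d=6), A-C(d=4)
numerator = 100 * 150 * 60 = 900000
denominator = 6 * 4 = 24
card(S) = 900000 / 24 = 37500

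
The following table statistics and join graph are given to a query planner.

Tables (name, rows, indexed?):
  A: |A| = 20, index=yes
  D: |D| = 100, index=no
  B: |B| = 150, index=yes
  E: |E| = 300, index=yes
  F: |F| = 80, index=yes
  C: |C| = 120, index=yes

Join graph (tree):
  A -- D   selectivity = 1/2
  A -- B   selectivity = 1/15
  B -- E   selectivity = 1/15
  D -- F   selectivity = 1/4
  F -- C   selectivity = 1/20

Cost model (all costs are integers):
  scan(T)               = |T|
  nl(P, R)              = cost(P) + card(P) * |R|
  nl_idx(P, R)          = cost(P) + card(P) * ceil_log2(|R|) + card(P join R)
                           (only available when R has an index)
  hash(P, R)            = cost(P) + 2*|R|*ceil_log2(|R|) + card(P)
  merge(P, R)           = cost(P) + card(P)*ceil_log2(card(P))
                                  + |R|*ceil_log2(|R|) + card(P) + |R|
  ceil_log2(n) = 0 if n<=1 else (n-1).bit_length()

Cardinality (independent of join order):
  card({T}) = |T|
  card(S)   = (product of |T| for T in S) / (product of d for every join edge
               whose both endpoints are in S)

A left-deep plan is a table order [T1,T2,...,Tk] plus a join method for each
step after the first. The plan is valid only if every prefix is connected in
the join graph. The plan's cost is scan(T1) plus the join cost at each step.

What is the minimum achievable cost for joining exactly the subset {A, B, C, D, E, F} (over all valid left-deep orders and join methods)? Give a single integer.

Selinger DP over subsets of {A,B,C,D,E,F}:
  {A}: scan cost=20, card=20
  {D}: scan cost=100, card=100
  {B}: scan cost=150, card=150
  {E}: scan cost=300, card=300
  {F}: scan cost=80, card=80
  {C}: scan cost=120, card=120
  {AD}: card=1000; try (A,hash)→400, (D,merge)→940, (A,merge)→1020, (D,hash)→1440, (A,nl_idx)→1600, (D,nl)→2020 …(+1); best=400 via (A,hash)
  {AB}: card=200; try (B,nl_idx)→380, (A,hash)→500, (A,nl_idx)→1100, (B,merge)→1490, (A,merge)→1620, (B,hash)→2440 …(+2); best=380 via (B,nl_idx)
  {DF}: card=2000; try (F,hash)→1320, (D,merge)→1520, (F,merge)→1540, (D,hash)→1560, (F,nl_idx)→2800, (D,nl)→8080 …(+1); best=1320 via (F,hash)
  {BE}: card=3000; try (B,hash)→3000, (E,merge)→4500, (E,nl_idx)→4500, (B,merge)→4650, (E,hash)→5700, (B,nl_idx)→5700 …(+2); best=3000 via (B,hash)
  {CF}: card=480; try (C,nl_idx)→1120, (F,hash)→1360, (F,nl_idx)→1440, (C,merge)→1680, (F,merge)→1720, (C,hash)→1840 …(+2); best=1120 via (C,nl_idx)
  {ABD}: card=10000; try (D,hash)→1980, (D,merge)→2980, (B,hash)→3800, (B,merge)→12750, (B,nl_idx)→18400, (D,nl)→20380 …(+1); best=1980 via (D,hash)
  {ADF}: card=20000; try (F,hash)→2520, (A,hash)→3520, (F,merge)→12040, (A,merge)→25440, (F,nl_idx)→27400, (A,nl_idx)→31320 …(+2); best=2520 via (F,hash)
  {ABE}: card=4000; try (E,merge)→5180, (E,hash)→5980, (E,nl_idx)→6180, (A,hash)→6200, (A,nl_idx)→22000, (A,merge)→42120 …(+2); best=5180 via (E,merge)
  {CDF}: card=12000; try (D,hash)→3000, (C,hash)→5000, (D,merge)→6720, (C,merge)→26280, (C,nl_idx)→27320, (D,nl)→49120 …(+1); best=3000 via (D,hash)
  {ABDE}: card=200000; try (D,hash)→10580, (E,hash)→17380, (D,merge)→57980, (E,merge)→154980, (E,nl_idx)→291980, (D,nl)→405180 …(+1); best=10580 via (D,hash)
  {ABDF}: card=200000; try (F,hash)→13100, (B,hash)→24920, (F,merge)→152620, (F,nl_idx)→271980, (B,merge)→323870, (B,nl_idx)→362520 …(+2); best=13100 via (F,hash)
  {ACDF}: card=120000; try (A,hash)→15200, (C,hash)→24200, (A,nl_idx)→183000, (A,merge)→183120, (A,nl)→243000, (C,nl_idx)→262520 …(+2); best=15200 via (A,hash)
  {ABDEF}: card=4000000; try (F,hash)→211700, (E,hash)→218500, (F,merge)→3811220, (E,merge)→3816100, (F,nl_idx)→5410580, (E,nl_idx)→5813100 …(+2); best=211700 via (F,hash)
  {ABCDF}: card=1200000; try (B,hash)→137600, (C,hash)→214780, (B,nl_idx)→2175200, (B,merge)→2176550, (C,nl_idx)→2613100, (C,merge)→3814060 …(+2); best=137600 via (B,hash)
  {ABCDEF}: card=24000000; try (E,hash)→1343000, (C,hash)→4213380, (E,merge)→26540600, (E,nl_idx)→34937600, (C,nl_idx)→52211700, (C,merge)→92212660 …(+2); best=1343000 via (E,hash)

1343000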